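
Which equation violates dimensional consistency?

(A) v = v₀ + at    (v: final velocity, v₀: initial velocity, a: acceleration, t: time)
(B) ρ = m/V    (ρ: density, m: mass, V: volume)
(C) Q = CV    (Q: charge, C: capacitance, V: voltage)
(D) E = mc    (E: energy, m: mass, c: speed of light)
(D) E = mc

The equation (D) E = mc is dimensionally incorrect.

LHS (E): [L^2 M T^-2]
RHS (mc): [L M T^-1] ✗

The dimensions do not match. The other three equations balance.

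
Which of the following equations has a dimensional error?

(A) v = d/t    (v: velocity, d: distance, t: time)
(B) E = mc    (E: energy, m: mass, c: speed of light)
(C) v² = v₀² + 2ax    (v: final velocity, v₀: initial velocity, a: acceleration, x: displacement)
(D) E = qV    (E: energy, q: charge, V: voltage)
(B) E = mc

The equation (B) E = mc is dimensionally incorrect.

LHS (E): [L^2 M T^-2]
RHS (mc): [L M T^-1] ✗

The dimensions do not match. The other three equations balance.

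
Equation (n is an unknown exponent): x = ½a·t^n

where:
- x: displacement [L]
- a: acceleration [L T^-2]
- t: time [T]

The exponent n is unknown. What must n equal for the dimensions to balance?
n = 2

x has dimensions [L]; t has dimensions [T].
The rest of the RHS has dimensions [L T^-2], so t^n must supply [T^2].
With n = 2: ½a·t^2 has dimensions [L], matching the LHS ✓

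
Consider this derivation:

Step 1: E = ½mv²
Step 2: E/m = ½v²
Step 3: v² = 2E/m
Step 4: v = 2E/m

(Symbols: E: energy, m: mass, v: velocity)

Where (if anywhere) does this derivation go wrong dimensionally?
Step 4

Step 1: E = ½mv² → LHS [L^2 M T^-2], RHS [L^2 M T^-2] ✓
Step 2: E/m = ½v² → LHS [L^2 T^-2], RHS [L^2 T^-2] ✓
Step 3: v² = 2E/m → LHS [L^2 T^-2], RHS [L^2 T^-2] ✓
Step 4: v = 2E/m → LHS [L T^-1], RHS [L^2 T^-2] ✗

The first dimensional inconsistency appears in step 4: v = 2E/m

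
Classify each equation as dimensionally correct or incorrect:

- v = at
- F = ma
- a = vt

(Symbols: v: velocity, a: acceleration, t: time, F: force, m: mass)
Dimensionally correct: v = at, F = ma
Dimensionally incorrect: a = vt
Ordered (correct first, then incorrect): v = at, F = ma, a = vt

- v = at: LHS [L T^-1], RHS [L T^-1] → correct ✓
- F = ma: LHS [L M T^-2], RHS [L M T^-2] → correct ✓
- a = vt: LHS [L T^-2], RHS [L] → incorrect ✗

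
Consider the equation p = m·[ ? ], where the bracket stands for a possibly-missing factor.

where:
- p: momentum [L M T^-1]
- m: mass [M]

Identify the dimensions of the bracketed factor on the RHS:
[L T^-1] — velocity (e.g. v)

p has dimensions [L M T^-1]; m has dimensions [M].
The bracketed factor must supply [L M T^-1] / [M] = [L T^-1].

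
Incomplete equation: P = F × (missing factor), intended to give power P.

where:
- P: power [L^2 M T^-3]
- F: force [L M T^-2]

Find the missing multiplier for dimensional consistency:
v (velocity), dimensions [L T^-1]

P has dimensions [L^2 M T^-3] and F has dimensions [L M T^-2].
The missing factor must have dimensions [L^2 M T^-3] / [L M T^-2] = [L T^-1], i.e. velocity (v).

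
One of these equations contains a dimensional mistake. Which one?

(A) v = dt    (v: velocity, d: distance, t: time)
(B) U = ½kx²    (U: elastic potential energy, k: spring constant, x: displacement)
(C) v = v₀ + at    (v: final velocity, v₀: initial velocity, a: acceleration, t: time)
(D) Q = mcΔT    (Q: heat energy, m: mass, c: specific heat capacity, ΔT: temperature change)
(A) v = dt

The equation (A) v = dt is dimensionally incorrect.

LHS (v): [L T^-1]
RHS (dt): [L T] ✗

The dimensions do not match. The other three equations balance.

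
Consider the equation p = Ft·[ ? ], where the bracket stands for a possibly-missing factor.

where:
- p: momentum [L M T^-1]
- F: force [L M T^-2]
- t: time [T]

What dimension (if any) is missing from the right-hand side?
Nothing is missing — the bracketed factor must be dimensionless.

p has dimensions [L M T^-1] and Ft already has dimensions [L M T^-1], so p = Ft is dimensionally complete.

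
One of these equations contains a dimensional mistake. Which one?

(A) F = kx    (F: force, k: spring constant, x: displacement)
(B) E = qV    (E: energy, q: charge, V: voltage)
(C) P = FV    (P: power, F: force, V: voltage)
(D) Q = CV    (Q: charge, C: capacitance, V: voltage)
(C) P = FV

The equation (C) P = FV is dimensionally incorrect.

LHS (P): [L^2 M T^-3]
RHS (FV): [I^-1 L^3 M^2 T^-5] ✗

The dimensions do not match. The other three equations balance.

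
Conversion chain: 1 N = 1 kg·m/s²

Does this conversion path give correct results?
The chain is correct (no errors).

Correct: Newton is defined as kg·m/s²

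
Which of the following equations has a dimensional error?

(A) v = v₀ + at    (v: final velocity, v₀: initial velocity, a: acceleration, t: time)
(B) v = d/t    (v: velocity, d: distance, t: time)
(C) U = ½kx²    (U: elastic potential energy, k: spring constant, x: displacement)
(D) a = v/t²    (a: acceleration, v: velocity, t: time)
(D) a = v/t²

The equation (D) a = v/t² is dimensionally incorrect.

LHS (a): [L T^-2]
RHS (v/t²): [L T^-3] ✗

The dimensions do not match. The other three equations balance.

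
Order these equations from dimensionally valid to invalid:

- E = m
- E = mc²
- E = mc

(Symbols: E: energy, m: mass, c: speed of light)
Dimensionally correct: E = mc²
Dimensionally incorrect: E = m, E = mc
Ordered (correct first, then incorrect): E = mc², E = m, E = mc

- E = m: LHS [L^2 M T^-2], RHS [M] → incorrect ✗
- E = mc²: LHS [L^2 M T^-2], RHS [L^2 M T^-2] → correct ✓
- E = mc: LHS [L^2 M T^-2], RHS [L M T^-1] → incorrect ✗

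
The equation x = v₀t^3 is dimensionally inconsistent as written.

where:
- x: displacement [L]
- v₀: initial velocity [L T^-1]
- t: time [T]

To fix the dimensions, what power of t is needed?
The exponent of t should be 1: x = v₀t

The LHS x has dimensions [L]; t has dimensions [T].
As written, the RHS v₀t^3 (exponent 3 on t) has dimensions [L T^2], which does not match.
With exponent 1, the RHS v₀t has dimensions [L], matching the LHS.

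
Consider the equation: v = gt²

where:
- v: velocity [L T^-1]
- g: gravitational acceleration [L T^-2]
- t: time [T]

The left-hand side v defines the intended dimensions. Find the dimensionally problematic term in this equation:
The right-hand side term gt²

v has dimensions [L T^-1], but gt² has dimensions [L], so the term gt² is dimensionally wrong for v.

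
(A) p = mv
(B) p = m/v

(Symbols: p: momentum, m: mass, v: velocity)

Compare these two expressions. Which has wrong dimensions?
(B)

(A) p = mv: LHS [L M T^-1], RHS [L M T^-1] ✓
(B) p = m/v: LHS [L M T^-1], RHS [L^-1 M T] ✗

Expression (B) p = m/v is dimensionally incorrect.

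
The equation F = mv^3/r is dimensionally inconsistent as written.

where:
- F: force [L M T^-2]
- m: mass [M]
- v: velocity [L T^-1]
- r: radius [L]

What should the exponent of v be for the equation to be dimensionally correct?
The exponent of v should be 2: F = mv^2/r

The LHS F has dimensions [L M T^-2]; v has dimensions [L T^-1].
As written, the RHS mv^3/r (exponent 3 on v) has dimensions [L^2 M T^-3], which does not match.
With exponent 2, the RHS mv^2/r has dimensions [L M T^-2], matching the LHS.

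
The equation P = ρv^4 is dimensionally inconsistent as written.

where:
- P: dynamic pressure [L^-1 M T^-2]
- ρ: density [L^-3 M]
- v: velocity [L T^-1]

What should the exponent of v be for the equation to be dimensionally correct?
The exponent of v should be 2: P = ρv^2

The LHS P has dimensions [L^-1 M T^-2]; v has dimensions [L T^-1].
As written, the RHS ρv^4 (exponent 4 on v) has dimensions [L M T^-4], which does not match.
With exponent 2, the RHS ρv^2 has dimensions [L^-1 M T^-2], matching the LHS.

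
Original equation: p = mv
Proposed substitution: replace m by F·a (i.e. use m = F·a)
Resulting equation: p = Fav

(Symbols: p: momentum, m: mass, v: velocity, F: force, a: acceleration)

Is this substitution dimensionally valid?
No

[m] = [M] and [F·a] = [L^2 M T^-4]. These differ, so the substitution replaces a quantity by one of different dimensions and the result p = Fav has LHS [L M T^-1] vs RHS [L^3 M T^-5] — inconsistent.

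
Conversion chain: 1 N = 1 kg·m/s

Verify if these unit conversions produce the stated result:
The chain is incorrect (it contains an error).

Incorrect: Newton is kg·m/s², not kg·m/s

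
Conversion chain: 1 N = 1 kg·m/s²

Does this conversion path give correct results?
The chain is correct (no errors).

Correct: Newton is defined as kg·m/s²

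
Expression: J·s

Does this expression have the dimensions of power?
No

The expression J·s has dimensions [L^2 M T^-1], but power has dimensions [L^2 M T^-3].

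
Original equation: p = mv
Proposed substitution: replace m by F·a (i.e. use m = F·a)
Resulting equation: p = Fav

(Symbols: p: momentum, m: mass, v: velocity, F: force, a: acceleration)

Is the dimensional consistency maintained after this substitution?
No

[m] = [M] and [F·a] = [L^2 M T^-4]. These differ, so the substitution replaces a quantity by one of different dimensions and the result p = Fav has LHS [L M T^-1] vs RHS [L^3 M T^-5] — inconsistent.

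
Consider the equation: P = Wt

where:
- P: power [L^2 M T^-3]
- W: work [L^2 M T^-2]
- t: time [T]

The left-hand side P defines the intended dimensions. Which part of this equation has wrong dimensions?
The right-hand side term Wt

P has dimensions [L^2 M T^-3], but Wt has dimensions [L^2 M T^-1], so the term Wt is dimensionally wrong for P.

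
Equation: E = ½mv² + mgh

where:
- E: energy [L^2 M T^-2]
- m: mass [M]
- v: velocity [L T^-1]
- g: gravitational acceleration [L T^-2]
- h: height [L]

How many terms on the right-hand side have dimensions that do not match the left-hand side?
0

LHS E: [L^2 M T^-2]
- ½mv²: [L^2 M T^-2] ✓
- mgh: [L^2 M T^-2] ✓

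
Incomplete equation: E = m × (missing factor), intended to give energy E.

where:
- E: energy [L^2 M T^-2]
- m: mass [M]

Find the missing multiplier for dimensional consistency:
v² (velocity squared), dimensions [L^2 T^-2]

E has dimensions [L^2 M T^-2] and m has dimensions [M].
The missing factor must have dimensions [L^2 M T^-2] / [M] = [L^2 T^-2], i.e. velocity squared (v²).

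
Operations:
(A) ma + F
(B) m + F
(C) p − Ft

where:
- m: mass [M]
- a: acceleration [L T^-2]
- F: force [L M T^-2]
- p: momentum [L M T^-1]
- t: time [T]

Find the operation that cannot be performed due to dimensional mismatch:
(B) m + F

(A) ma + F: ma [L M T^-2] and F [L M T^-2] — same dimensions ✓
(B) m + F: m [M] and F [L M T^-2] — different dimensions cannot be added/subtracted ✗
(C) p − Ft: p [L M T^-1] and Ft [L M T^-1] — same dimensions ✓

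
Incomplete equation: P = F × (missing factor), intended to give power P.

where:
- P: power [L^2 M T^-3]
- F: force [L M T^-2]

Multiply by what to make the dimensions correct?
v (velocity), dimensions [L T^-1]

P has dimensions [L^2 M T^-3] and F has dimensions [L M T^-2].
The missing factor must have dimensions [L^2 M T^-3] / [L M T^-2] = [L T^-1], i.e. velocity (v).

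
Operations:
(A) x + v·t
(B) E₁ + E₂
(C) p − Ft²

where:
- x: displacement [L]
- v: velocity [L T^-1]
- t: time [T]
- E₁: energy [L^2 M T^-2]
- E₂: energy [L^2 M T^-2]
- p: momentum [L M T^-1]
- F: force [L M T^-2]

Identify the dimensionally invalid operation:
(C) p − Ft²

(A) x + v·t: x [L] and v·t [L] — same dimensions ✓
(B) E₁ + E₂: E₁ [L^2 M T^-2] and E₂ [L^2 M T^-2] — same dimensions ✓
(C) p − Ft²: p [L M T^-1] and Ft² [L M] — different dimensions cannot be added/subtracted ✗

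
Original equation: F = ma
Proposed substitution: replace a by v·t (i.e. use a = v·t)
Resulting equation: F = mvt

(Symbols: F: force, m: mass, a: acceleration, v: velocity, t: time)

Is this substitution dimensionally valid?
No

[a] = [L T^-2] and [v·t] = [L]. These differ, so the substitution replaces a quantity by one of different dimensions and the result F = mvt has LHS [L M T^-2] vs RHS [L M] — inconsistent.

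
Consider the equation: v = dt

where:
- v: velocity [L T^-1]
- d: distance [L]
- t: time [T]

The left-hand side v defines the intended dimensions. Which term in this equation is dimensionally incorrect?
The right-hand side term dt

v has dimensions [L T^-1], but dt has dimensions [L T], so the term dt is dimensionally wrong for v.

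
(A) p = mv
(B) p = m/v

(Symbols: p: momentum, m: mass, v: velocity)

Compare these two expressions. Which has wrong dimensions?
(B)

(A) p = mv: LHS [L M T^-1], RHS [L M T^-1] ✓
(B) p = m/v: LHS [L M T^-1], RHS [L^-1 M T] ✗

Expression (B) p = m/v is dimensionally incorrect.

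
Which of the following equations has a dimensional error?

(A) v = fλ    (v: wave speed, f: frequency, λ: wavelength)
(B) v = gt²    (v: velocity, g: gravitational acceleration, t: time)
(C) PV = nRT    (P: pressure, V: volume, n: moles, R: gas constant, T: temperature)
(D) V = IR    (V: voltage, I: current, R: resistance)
(B) v = gt²

The equation (B) v = gt² is dimensionally incorrect.

LHS (v): [L T^-1]
RHS (gt²): [L] ✗

The dimensions do not match. The other three equations balance.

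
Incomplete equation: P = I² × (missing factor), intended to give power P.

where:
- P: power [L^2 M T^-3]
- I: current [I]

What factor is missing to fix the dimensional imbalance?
R (resistance), dimensions [I^-2 L^2 M T^-3]

P has dimensions [L^2 M T^-3] and I² has dimensions [I^2].
The missing factor must have dimensions [L^2 M T^-3] / [I^2] = [I^-2 L^2 M T^-3], i.e. resistance (R).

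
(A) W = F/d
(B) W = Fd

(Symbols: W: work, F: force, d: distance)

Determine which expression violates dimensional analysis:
(A)

(A) W = F/d: LHS [L^2 M T^-2], RHS [M T^-2] ✗
(B) W = Fd: LHS [L^2 M T^-2], RHS [L^2 M T^-2] ✓

Expression (A) W = F/d is dimensionally incorrect.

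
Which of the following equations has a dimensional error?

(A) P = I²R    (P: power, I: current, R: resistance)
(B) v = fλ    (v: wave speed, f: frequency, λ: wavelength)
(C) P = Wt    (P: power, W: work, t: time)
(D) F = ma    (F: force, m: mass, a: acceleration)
(C) P = Wt

The equation (C) P = Wt is dimensionally incorrect.

LHS (P): [L^2 M T^-3]
RHS (Wt): [L^2 M T^-1] ✗

The dimensions do not match. The other three equations balance.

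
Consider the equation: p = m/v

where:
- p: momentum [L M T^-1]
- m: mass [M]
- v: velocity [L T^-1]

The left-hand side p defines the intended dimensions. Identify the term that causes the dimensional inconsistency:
The right-hand side term m/v

p has dimensions [L M T^-1], but m/v has dimensions [L^-1 M T], so the term m/v is dimensionally wrong for p.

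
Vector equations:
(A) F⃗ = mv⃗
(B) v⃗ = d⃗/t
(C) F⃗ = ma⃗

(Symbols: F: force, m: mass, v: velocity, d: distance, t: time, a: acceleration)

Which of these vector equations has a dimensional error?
(A) F⃗ = mv⃗

(A) F⃗ = mv⃗: LHS [L M T^-2], RHS [L M T^-1] ✗ — mass times velocity is momentum, not force; should be ma⃗
(B) v⃗ = d⃗/t: LHS [L T^-1], RHS [L T^-1] ✓ — displacement (vector) divided by time (scalar)
(C) F⃗ = ma⃗: LHS [L M T^-2], RHS [L M T^-2] ✓ — Force and acceleration are vectors, mass is a scalar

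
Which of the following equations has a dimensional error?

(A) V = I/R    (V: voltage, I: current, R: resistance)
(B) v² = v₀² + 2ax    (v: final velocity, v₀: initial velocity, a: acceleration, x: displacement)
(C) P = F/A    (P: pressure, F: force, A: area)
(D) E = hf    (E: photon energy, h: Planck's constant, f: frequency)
(A) V = I/R

The equation (A) V = I/R is dimensionally incorrect.

LHS (V): [I^-1 L^2 M T^-3]
RHS (I/R): [I^3 L^-2 M^-1 T^3] ✗

The dimensions do not match. The other three equations balance.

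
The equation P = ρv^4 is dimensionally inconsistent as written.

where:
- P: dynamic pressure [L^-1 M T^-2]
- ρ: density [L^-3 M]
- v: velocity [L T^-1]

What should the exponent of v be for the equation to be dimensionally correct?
The exponent of v should be 2: P = ρv^2

The LHS P has dimensions [L^-1 M T^-2]; v has dimensions [L T^-1].
As written, the RHS ρv^4 (exponent 4 on v) has dimensions [L M T^-4], which does not match.
With exponent 2, the RHS ρv^2 has dimensions [L^-1 M T^-2], matching the LHS.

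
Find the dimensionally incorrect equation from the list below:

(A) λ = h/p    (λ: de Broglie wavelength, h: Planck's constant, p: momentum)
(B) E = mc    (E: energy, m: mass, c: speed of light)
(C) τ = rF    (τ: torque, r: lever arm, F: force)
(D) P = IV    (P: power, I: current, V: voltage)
(B) E = mc

The equation (B) E = mc is dimensionally incorrect.

LHS (E): [L^2 M T^-2]
RHS (mc): [L M T^-1] ✗

The dimensions do not match. The other three equations balance.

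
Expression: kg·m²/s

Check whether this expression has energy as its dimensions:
No

The expression kg·m²/s has dimensions [L^2 M T^-1], but energy has dimensions [L^2 M T^-2].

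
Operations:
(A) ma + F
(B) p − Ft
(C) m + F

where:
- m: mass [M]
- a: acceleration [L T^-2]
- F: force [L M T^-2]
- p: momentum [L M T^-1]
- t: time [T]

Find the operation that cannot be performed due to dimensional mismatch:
(C) m + F

(A) ma + F: ma [L M T^-2] and F [L M T^-2] — same dimensions ✓
(B) p − Ft: p [L M T^-1] and Ft [L M T^-1] — same dimensions ✓
(C) m + F: m [M] and F [L M T^-2] — different dimensions cannot be added/subtracted ✗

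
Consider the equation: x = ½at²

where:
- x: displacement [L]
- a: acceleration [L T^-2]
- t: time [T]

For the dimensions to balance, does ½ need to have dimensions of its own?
No

x has dimensions [L] and at² already has dimensions [L], so the equation balances without ½ contributing any dimensions. ½ is a pure (dimensionless) number; changing or removing it would not affect dimensional consistency.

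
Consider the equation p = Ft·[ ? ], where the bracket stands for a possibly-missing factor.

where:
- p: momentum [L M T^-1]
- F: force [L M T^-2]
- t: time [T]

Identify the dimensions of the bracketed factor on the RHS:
Nothing is missing — the bracketed factor must be dimensionless.

p has dimensions [L M T^-1] and Ft already has dimensions [L M T^-1], so p = Ft is dimensionally complete.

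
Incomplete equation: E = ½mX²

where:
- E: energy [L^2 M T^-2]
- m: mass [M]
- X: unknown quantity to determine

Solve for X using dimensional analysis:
X = v (velocity), dimensions [L T^-1]

E has dimensions [L^2 M T^-2]; the rest of the RHS (½m) has dimensions [M].
So X² must have dimensions [L^2 T^-2], i.e. X has dimensions [L T^-1] — X = v (velocity).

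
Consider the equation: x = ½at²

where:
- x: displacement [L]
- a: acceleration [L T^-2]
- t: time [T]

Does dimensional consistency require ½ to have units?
No

x has dimensions [L] and at² already has dimensions [L], so the equation balances without ½ contributing any dimensions. ½ is a pure (dimensionless) number; changing or removing it would not affect dimensional consistency.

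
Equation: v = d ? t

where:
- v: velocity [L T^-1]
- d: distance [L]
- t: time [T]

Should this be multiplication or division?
division (÷): v = d ÷ t

v [L T^-1]; d [L]; t [T].
d × t → [L T] ✗
d ÷ t → [L T^-1] ✓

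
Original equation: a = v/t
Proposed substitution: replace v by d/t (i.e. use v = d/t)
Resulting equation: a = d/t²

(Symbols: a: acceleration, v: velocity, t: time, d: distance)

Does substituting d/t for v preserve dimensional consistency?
Yes

[v] = [L T^-1] and [d/t] = [L T^-1]. These match, so the substitution replaces a quantity by one of the same dimensions and the result a = d/t² has LHS [L T^-2] vs RHS [L T^-2] — still consistent.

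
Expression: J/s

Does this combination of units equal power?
Yes

The expression J/s has dimensions [L^2 M T^-3], which is exactly power [L^2 M T^-3].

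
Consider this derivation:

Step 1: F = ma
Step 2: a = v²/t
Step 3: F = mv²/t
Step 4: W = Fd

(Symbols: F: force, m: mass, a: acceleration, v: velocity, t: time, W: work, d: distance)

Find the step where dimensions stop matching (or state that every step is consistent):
Step 2

Step 1: F = ma → LHS [L M T^-2], RHS [L M T^-2] ✓
Step 2: a = v²/t → LHS [L T^-2], RHS [L^2 T^-3] ✗

The first dimensional inconsistency appears in step 2: a = v²/t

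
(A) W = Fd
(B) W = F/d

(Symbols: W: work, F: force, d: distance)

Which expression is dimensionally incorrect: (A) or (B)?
(B)

(A) W = Fd: LHS [L^2 M T^-2], RHS [L^2 M T^-2] ✓
(B) W = F/d: LHS [L^2 M T^-2], RHS [M T^-2] ✗

Expression (B) W = F/d is dimensionally incorrect.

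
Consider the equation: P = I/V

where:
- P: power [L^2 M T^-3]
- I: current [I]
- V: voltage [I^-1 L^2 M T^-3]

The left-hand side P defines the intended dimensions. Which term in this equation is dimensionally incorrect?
The right-hand side term I/V

P has dimensions [L^2 M T^-3], but I/V has dimensions [I^2 L^-2 M^-1 T^3], so the term I/V is dimensionally wrong for P.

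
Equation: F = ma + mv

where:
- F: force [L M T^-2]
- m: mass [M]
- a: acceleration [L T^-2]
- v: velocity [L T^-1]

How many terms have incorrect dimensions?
1

LHS F: [L M T^-2]
- ma: [L M T^-2] ✓
- mv: [L M T^-1] ✗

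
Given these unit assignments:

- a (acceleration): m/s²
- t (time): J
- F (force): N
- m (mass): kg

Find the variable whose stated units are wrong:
t

The variable t (time) should have units s, not J.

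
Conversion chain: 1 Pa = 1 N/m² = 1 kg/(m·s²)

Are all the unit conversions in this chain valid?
The chain is correct (no errors).

Correct: Pascal is Newton per square meter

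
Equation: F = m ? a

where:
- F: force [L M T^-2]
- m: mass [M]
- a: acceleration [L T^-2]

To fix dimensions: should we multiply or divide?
multiplication (×): F = m × a

F [L M T^-2]; m [M]; a [L T^-2].
m × a → [L M T^-2] ✓
m ÷ a → [L^-1 M T^2] ✗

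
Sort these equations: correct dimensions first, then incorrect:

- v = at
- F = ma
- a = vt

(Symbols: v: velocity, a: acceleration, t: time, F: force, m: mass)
Dimensionally correct: v = at, F = ma
Dimensionally incorrect: a = vt
Ordered (correct first, then incorrect): v = at, F = ma, a = vt

- v = at: LHS [L T^-1], RHS [L T^-1] → correct ✓
- F = ma: LHS [L M T^-2], RHS [L M T^-2] → correct ✓
- a = vt: LHS [L T^-2], RHS [L] → incorrect ✗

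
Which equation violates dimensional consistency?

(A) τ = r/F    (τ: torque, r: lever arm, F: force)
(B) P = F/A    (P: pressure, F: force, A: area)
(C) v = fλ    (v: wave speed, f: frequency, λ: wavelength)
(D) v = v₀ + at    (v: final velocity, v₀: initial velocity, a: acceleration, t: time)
(A) τ = r/F

The equation (A) τ = r/F is dimensionally incorrect.

LHS (τ): [L^2 M T^-2]
RHS (r/F): [M^-1 T^2] ✗

The dimensions do not match. The other three equations balance.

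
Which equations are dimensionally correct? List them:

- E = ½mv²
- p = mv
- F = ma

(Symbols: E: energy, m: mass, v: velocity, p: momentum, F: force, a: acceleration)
Dimensionally correct: E = ½mv², p = mv, F = ma
Dimensionally incorrect: none
Ordered (correct first, then incorrect): E = ½mv², p = mv, F = ma

- E = ½mv²: LHS [L^2 M T^-2], RHS [L^2 M T^-2] → correct ✓
- p = mv: LHS [L M T^-1], RHS [L M T^-1] → correct ✓
- F = ma: LHS [L M T^-2], RHS [L M T^-2] → correct ✓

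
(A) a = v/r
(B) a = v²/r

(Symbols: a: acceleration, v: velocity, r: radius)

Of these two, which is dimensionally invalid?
(A)

(A) a = v/r: LHS [L T^-2], RHS [T^-1] ✗
(B) a = v²/r: LHS [L T^-2], RHS [L T^-2] ✓

Expression (A) a = v/r is dimensionally incorrect.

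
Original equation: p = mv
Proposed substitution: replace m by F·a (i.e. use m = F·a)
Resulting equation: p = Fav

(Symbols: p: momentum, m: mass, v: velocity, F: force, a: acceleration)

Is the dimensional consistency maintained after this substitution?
No

[m] = [M] and [F·a] = [L^2 M T^-4]. These differ, so the substitution replaces a quantity by one of different dimensions and the result p = Fav has LHS [L M T^-1] vs RHS [L^3 M T^-5] — inconsistent.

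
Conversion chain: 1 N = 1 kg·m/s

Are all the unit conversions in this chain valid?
The chain is incorrect (it contains an error).

Incorrect: Newton is kg·m/s², not kg·m/s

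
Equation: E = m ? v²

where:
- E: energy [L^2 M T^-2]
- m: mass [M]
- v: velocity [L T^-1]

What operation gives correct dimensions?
multiplication (×): E = m × v²

E [L^2 M T^-2]; m [M]; v² [L^2 T^-2].
m × v² → [L^2 M T^-2] ✓
m ÷ v² → [L^-2 M T^2] ✗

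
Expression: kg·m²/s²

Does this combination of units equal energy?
Yes

The expression kg·m²/s² has dimensions [L^2 M T^-2], which is exactly energy [L^2 M T^-2].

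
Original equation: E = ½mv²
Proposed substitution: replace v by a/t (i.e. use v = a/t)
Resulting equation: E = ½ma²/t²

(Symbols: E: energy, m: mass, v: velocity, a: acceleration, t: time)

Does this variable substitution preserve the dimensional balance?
No

[v] = [L T^-1] and [a/t] = [L T^-3]. These differ, so the substitution replaces a quantity by one of different dimensions and the result E = ½ma²/t² has LHS [L^2 M T^-2] vs RHS [L^2 M T^-6] — inconsistent.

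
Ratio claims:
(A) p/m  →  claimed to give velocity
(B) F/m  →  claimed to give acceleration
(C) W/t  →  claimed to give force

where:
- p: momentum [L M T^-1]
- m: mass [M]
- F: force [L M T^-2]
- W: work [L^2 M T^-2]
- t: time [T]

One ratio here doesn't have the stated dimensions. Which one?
(C) W/t does not give force

(A) p/m: [L T^-1] = velocity [L T^-1] ✓
(B) F/m: [L T^-2] = acceleration [L T^-2] ✓
(C) W/t: [L^2 M T^-3] ≠ force [L M T^-2] ✗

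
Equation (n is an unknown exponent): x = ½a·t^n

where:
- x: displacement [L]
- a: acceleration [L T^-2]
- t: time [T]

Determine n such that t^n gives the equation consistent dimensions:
n = 2

x has dimensions [L]; t has dimensions [T].
The rest of the RHS has dimensions [L T^-2], so t^n must supply [T^2].
With n = 2: ½a·t^2 has dimensions [L], matching the LHS ✓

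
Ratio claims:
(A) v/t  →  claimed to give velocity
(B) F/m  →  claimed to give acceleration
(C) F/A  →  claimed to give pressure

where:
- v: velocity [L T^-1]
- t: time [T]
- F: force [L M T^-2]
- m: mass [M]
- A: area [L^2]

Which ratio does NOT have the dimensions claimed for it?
(A) v/t does not give velocity

(A) v/t: [L T^-2] ≠ velocity [L T^-1] ✗
(B) F/m: [L T^-2] = acceleration [L T^-2] ✓
(C) F/A: [L^-1 M T^-2] = pressure [L^-1 M T^-2] ✓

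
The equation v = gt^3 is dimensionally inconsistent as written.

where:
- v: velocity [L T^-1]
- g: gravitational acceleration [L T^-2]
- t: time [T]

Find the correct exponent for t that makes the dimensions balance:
The exponent of t should be 1: v = gt

The LHS v has dimensions [L T^-1]; t has dimensions [T].
As written, the RHS gt^3 (exponent 3 on t) has dimensions [L T], which does not match.
With exponent 1, the RHS gt has dimensions [L T^-1], matching the LHS.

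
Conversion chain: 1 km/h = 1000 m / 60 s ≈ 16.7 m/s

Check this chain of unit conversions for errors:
The chain is incorrect (it contains an error).

Incorrect: 1 h = 3600 s, not 60 s (1 km/h ≈ 0.278 m/s)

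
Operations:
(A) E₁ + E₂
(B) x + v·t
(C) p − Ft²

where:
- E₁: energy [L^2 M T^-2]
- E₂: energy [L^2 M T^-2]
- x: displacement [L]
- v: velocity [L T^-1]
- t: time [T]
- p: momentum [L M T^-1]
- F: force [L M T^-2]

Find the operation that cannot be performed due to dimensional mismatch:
(C) p − Ft²

(A) E₁ + E₂: E₁ [L^2 M T^-2] and E₂ [L^2 M T^-2] — same dimensions ✓
(B) x + v·t: x [L] and v·t [L] — same dimensions ✓
(C) p − Ft²: p [L M T^-1] and Ft² [L M] — different dimensions cannot be added/subtracted ✗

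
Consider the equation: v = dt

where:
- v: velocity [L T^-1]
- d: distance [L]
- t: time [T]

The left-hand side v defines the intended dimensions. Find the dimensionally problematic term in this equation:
The right-hand side term dt

v has dimensions [L T^-1], but dt has dimensions [L T], so the term dt is dimensionally wrong for v.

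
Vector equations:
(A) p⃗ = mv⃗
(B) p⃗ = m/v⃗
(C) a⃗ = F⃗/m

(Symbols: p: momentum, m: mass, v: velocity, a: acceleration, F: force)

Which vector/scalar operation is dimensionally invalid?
(B) p⃗ = m/v⃗

(A) p⃗ = mv⃗: LHS [L M T^-1], RHS [L M T^-1] ✓ — mass (scalar) times velocity (vector)
(B) p⃗ = m/v⃗: LHS [L M T^-1], RHS [L^-1 M T] ✗ — momentum is mass times velocity; should be mv⃗ (and division by a vector is undefined)
(C) a⃗ = F⃗/m: LHS [L T^-2], RHS [L T^-2] ✓ — force (vector) divided by mass (scalar)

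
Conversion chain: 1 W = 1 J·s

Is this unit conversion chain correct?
The chain is incorrect (it contains an error).

Incorrect: Watt is J/s, not J·s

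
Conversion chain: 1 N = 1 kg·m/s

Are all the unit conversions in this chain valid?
The chain is incorrect (it contains an error).

Incorrect: Newton is kg·m/s², not kg·m/s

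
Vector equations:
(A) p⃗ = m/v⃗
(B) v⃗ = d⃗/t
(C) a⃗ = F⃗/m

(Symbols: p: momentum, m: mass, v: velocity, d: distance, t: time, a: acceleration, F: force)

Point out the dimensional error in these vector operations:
(A) p⃗ = m/v⃗

(A) p⃗ = m/v⃗: LHS [L M T^-1], RHS [L^-1 M T] ✗ — momentum is mass times velocity; should be mv⃗ (and division by a vector is undefined)
(B) v⃗ = d⃗/t: LHS [L T^-1], RHS [L T^-1] ✓ — displacement (vector) divided by time (scalar)
(C) a⃗ = F⃗/m: LHS [L T^-2], RHS [L T^-2] ✓ — force (vector) divided by mass (scalar)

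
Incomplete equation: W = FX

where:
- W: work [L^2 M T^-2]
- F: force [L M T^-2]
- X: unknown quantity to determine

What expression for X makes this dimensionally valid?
X = d (distance), dimensions [L]

W has dimensions [L^2 M T^-2]; the rest of the RHS (F) has dimensions [L M T^-2].
So X must have dimensions [L] — X = d (distance).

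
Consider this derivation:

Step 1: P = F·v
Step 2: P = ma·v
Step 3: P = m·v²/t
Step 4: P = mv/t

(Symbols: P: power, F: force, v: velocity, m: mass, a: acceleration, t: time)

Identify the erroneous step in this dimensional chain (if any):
Step 4

Step 1: P = F·v → LHS [L^2 M T^-3], RHS [L^2 M T^-3] ✓
Step 2: P = ma·v → LHS [L^2 M T^-3], RHS [L^2 M T^-3] ✓
Step 3: P = m·v²/t → LHS [L^2 M T^-3], RHS [L^2 M T^-3] ✓
Step 4: P = mv/t → LHS [L^2 M T^-3], RHS [L M T^-2] ✗

The first dimensional inconsistency appears in step 4: P = mv/t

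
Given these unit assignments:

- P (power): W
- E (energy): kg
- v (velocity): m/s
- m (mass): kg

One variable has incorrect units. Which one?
E

The variable E (energy) should have units J, not kg.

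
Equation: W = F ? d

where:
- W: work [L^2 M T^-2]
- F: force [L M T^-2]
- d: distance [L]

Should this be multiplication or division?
multiplication (×): W = F × d

W [L^2 M T^-2]; F [L M T^-2]; d [L].
F × d → [L^2 M T^-2] ✓
F ÷ d → [M T^-2] ✗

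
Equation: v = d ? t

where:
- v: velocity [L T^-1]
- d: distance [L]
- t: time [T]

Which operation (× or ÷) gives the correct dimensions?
division (÷): v = d ÷ t

v [L T^-1]; d [L]; t [T].
d × t → [L T] ✗
d ÷ t → [L T^-1] ✓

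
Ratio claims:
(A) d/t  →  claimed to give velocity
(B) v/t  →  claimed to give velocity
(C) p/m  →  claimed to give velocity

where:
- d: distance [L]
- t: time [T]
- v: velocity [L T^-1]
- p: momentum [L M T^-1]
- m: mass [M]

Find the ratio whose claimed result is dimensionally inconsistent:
(B) v/t does not give velocity

(A) d/t: [L T^-1] = velocity [L T^-1] ✓
(B) v/t: [L T^-2] ≠ velocity [L T^-1] ✗
(C) p/m: [L T^-1] = velocity [L T^-1] ✓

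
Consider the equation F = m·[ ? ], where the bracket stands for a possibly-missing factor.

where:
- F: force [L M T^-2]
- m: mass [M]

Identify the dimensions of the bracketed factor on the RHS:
[L T^-2] — acceleration (e.g. a)

F has dimensions [L M T^-2]; m has dimensions [M].
The bracketed factor must supply [L M T^-2] / [M] = [L T^-2].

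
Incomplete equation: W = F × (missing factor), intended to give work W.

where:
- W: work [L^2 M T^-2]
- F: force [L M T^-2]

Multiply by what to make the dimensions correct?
d (distance), dimensions [L]

W has dimensions [L^2 M T^-2] and F has dimensions [L M T^-2].
The missing factor must have dimensions [L^2 M T^-2] / [L M T^-2] = [L], i.e. distance (d).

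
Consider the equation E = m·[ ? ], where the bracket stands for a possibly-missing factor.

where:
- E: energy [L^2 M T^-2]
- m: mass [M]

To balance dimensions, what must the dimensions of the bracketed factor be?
[L^2 T^-2] — velocity squared (e.g. v²)

E has dimensions [L^2 M T^-2]; m has dimensions [M].
The bracketed factor must supply [L^2 M T^-2] / [M] = [L^2 T^-2].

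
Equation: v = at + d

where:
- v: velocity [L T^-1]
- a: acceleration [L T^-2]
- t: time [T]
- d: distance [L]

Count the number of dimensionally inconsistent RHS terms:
1

LHS v: [L T^-1]
- at: [L T^-1] ✓
- d: [L] ✗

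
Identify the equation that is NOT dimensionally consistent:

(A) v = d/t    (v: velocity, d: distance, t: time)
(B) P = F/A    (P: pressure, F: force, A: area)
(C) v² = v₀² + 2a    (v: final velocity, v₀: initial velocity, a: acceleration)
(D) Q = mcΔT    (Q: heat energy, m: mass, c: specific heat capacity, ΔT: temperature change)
(C) v² = v₀² + 2a

The equation (C) v² = v₀² + 2a is dimensionally incorrect.

LHS (v²): [L^2 T^-2]
RHS terms:
  - v₀²: [L^2 T^-2] ✓
  - 2a: [L T^-2] ✗ (does not match LHS)

The dimensions do not match. The other three equations balance.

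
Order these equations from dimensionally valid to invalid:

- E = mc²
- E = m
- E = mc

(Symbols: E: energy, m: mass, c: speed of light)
Dimensionally correct: E = mc²
Dimensionally incorrect: E = m, E = mc
Ordered (correct first, then incorrect): E = mc², E = m, E = mc

- E = mc²: LHS [L^2 M T^-2], RHS [L^2 M T^-2] → correct ✓
- E = m: LHS [L^2 M T^-2], RHS [M] → incorrect ✗
- E = mc: LHS [L^2 M T^-2], RHS [L M T^-1] → incorrect ✗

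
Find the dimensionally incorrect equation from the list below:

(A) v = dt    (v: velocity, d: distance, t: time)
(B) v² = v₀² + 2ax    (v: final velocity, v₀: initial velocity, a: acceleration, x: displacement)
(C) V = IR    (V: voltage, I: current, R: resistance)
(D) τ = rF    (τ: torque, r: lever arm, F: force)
(A) v = dt

The equation (A) v = dt is dimensionally incorrect.

LHS (v): [L T^-1]
RHS (dt): [L T] ✗

The dimensions do not match. The other three equations balance.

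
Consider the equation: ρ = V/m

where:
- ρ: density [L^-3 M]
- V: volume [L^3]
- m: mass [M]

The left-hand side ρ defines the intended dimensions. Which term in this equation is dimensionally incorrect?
The right-hand side term V/m

ρ has dimensions [L^-3 M], but V/m has dimensions [L^3 M^-1], so the term V/m is dimensionally wrong for ρ.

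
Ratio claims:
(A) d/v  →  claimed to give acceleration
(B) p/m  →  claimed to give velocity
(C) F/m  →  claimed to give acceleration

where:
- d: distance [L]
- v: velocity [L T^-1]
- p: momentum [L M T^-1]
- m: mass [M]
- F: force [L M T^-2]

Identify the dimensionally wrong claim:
(A) d/v does not give acceleration

(A) d/v: [T] ≠ acceleration [L T^-2] ✗
(B) p/m: [L T^-1] = velocity [L T^-1] ✓
(C) F/m: [L T^-2] = acceleration [L T^-2] ✓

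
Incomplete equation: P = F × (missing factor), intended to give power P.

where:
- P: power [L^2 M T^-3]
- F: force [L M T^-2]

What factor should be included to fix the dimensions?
v (velocity), dimensions [L T^-1]

P has dimensions [L^2 M T^-3] and F has dimensions [L M T^-2].
The missing factor must have dimensions [L^2 M T^-3] / [L M T^-2] = [L T^-1], i.e. velocity (v).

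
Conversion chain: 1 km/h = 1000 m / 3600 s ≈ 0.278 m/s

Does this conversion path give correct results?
The chain is correct (no errors).

Correct: 1 km = 1000 m, 1 h = 3600 s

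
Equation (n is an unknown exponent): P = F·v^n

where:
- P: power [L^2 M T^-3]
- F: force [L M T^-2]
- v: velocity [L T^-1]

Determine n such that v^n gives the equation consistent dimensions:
n = 1

P has dimensions [L^2 M T^-3]; v has dimensions [L T^-1].
The rest of the RHS has dimensions [L M T^-2], so v^n must supply [L T^-1].
With n = 1: F·v^1 has dimensions [L^2 M T^-3], matching the LHS ✓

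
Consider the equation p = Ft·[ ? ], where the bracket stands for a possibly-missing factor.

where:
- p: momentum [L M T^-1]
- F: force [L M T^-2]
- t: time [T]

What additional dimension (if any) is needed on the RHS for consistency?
Nothing is missing — the bracketed factor must be dimensionless.

p has dimensions [L M T^-1] and Ft already has dimensions [L M T^-1], so p = Ft is dimensionally complete.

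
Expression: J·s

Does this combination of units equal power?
No

The expression J·s has dimensions [L^2 M T^-1], but power has dimensions [L^2 M T^-3].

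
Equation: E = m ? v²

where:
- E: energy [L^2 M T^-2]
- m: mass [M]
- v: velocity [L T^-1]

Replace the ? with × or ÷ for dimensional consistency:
multiplication (×): E = m × v²

E [L^2 M T^-2]; m [M]; v² [L^2 T^-2].
m × v² → [L^2 M T^-2] ✓
m ÷ v² → [L^-2 M T^2] ✗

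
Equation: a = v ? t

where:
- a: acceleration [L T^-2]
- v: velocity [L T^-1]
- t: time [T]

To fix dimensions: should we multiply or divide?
division (÷): a = v ÷ t

a [L T^-2]; v [L T^-1]; t [T].
v × t → [L] ✗
v ÷ t → [L T^-2] ✓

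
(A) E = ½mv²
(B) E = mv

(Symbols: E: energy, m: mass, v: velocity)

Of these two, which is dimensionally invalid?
(B)

(A) E = ½mv²: LHS [L^2 M T^-2], RHS [L^2 M T^-2] ✓
(B) E = mv: LHS [L^2 M T^-2], RHS [L M T^-1] ✗

Expression (B) E = mv is dimensionally incorrect.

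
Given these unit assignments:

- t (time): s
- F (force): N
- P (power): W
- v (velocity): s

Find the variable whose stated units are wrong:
v

The variable v (velocity) should have units m/s, not s.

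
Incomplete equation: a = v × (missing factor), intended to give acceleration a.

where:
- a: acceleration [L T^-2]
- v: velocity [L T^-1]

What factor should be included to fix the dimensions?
1/t (inverse time), dimensions [T^-1]

a has dimensions [L T^-2] and v has dimensions [L T^-1].
The missing factor must have dimensions [L T^-2] / [L T^-1] = [T^-1], i.e. inverse time (1/t).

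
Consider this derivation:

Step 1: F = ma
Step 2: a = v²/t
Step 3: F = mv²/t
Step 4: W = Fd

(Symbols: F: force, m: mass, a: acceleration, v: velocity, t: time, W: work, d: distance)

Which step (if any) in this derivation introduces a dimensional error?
Step 2

Step 1: F = ma → LHS [L M T^-2], RHS [L M T^-2] ✓
Step 2: a = v²/t → LHS [L T^-2], RHS [L^2 T^-3] ✗

The first dimensional inconsistency appears in step 2: a = v²/t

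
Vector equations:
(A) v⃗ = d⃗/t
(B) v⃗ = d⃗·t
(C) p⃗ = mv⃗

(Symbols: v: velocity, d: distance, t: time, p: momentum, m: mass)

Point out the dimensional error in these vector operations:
(B) v⃗ = d⃗·t

(A) v⃗ = d⃗/t: LHS [L T^-1], RHS [L T^-1] ✓ — displacement (vector) divided by time (scalar)
(B) v⃗ = d⃗·t: LHS [L T^-1], RHS [L T] ✗ — velocity is displacement per time; should be d⃗/t
(C) p⃗ = mv⃗: LHS [L M T^-1], RHS [L M T^-1] ✓ — mass (scalar) times velocity (vector)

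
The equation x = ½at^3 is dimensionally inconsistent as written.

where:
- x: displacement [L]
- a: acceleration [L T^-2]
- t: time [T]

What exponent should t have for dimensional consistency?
The exponent of t should be 2: x = ½at^2

The LHS x has dimensions [L]; t has dimensions [T].
As written, the RHS ½at^3 (exponent 3 on t) has dimensions [L T], which does not match.
With exponent 2, the RHS ½at^2 has dimensions [L], matching the LHS.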